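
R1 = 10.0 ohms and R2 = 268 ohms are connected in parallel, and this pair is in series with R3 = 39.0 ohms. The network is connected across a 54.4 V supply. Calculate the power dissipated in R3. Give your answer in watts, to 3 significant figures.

48.8 W

First find R_p for the parallel pair, then treat R_p + R3 as a series loop.
R_p = (10.0×268)/(10.0+268) = 9.640 Ω
R_total = R_p + 39.0 = 9.640 + 39.0 = 48.64 Ω
I = V / R_total = 54.4 / 48.64 = 1.118 A
All the supply current flows through R3; use P = I²R3.
P_R3 = (1.118)² × 39.0 = 48.78 W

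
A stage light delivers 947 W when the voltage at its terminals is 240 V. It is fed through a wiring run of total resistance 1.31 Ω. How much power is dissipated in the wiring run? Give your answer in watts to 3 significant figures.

The wiring run is a series resistance carrying the load current; its dissipation is I²R_line.
I = P / V = 947 / 240 = 3.946 A through the wiring run.
P_line = I² R_line = (3.946)² × 1.31 = 20.40 W

20.4 W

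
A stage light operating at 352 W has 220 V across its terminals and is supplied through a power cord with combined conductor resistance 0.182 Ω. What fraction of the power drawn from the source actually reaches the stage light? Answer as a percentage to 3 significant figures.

99.9 %

I = P / V = 352 / 220 = 1.600 A through the power cord.
P_line = I² R_line = (1.600)² × 0.182 = 0.4659 W
P_source = P_load + P_line = 352.0 + 0.4659 = 352.5 W
η = P_load / P_source = 352.0 / 352.5 = 0.9987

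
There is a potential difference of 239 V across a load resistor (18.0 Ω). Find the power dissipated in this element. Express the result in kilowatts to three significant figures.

3.17 kW

We know the drop across the element and its resistance — P = V²/R, one step.
P = (239 V)² / 18.0 Ω = 3173 W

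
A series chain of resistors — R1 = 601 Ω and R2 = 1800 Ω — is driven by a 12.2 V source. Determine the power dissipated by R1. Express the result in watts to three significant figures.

0.0155 W

Since the resistors are in series they all carry the loop current I = V/R_total; the power in any one is I²R.
R_total = 601 + 1800 = 2401 Ω
I = V / R_total = 12.2 / 2401 = 0.005081 A
P_R1 = I² × R1 = (0.005081)² × 601 = 0.01552 W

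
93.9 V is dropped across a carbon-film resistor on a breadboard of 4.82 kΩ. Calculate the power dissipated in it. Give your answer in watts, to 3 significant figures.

1.83 W

V and R are stated; P = V²/R avoids computing the current.
P = (93.9 V)² / 4820 Ω = 1.829 W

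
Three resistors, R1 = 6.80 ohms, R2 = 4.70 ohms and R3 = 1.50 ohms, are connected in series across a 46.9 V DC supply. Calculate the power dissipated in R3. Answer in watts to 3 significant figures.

19.5 W

Series elements share the same current, so find I first, then use P = I²R.
R_total = 6.80 + 4.70 + 1.50 = 13.00 Ω
I = V / R_total = 46.9 / 13.00 = 3.608 A
P_R3 = I² × R3 = (3.608)² × 1.50 = 19.52 W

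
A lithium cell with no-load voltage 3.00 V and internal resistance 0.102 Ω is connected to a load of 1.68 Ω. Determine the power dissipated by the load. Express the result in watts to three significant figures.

4.76 W

Find the circuit current first, then P = I²R for the load (series elements share I).
I = ε / (r + R) = 3.00 / (0.102 + 1.68) = 1.684 A
P_load = I² R = (1.684)² × 1.68 = 4.761 W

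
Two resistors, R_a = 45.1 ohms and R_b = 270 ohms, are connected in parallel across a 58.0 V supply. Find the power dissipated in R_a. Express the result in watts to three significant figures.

74.6 W

Every branch has 58.0 V across it, so for R_a the power is simply V²/R.
P_R_a = V² / R_a = (58.0)² / 45.1 Ω = 74.59 W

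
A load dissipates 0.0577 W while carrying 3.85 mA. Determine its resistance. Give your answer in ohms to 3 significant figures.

3890 Ω

From P = V I = I²R = V²/R, with the two given quantities we get R = P / I².
R = 0.0577 / (0.003850)² = 3893 Ω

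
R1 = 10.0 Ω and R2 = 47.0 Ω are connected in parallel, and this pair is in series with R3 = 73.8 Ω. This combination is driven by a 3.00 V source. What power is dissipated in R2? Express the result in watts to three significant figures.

Combine R1 and R2 into their parallel equivalent first, reducing the network to two series resistors.
R_p = (10.0×47.0)/(10.0+47.0) = 8.246 Ω
R_total = R_p + 73.8 = 8.246 + 73.8 = 82.05 Ω
I = V / R_total = 3.00 / 82.05 = 0.03657 A
Voltage across the parallel pair: V_p = I × R_p = 0.03657 × 8.246 = 0.3015 V
R2 has V_p across it, so P = V_p²/R2.
P_R2 = (0.3015)² / 47.0 = 0.001934 W

0.00193 W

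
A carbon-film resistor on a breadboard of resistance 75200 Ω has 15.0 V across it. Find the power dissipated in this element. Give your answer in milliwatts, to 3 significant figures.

2.99 mW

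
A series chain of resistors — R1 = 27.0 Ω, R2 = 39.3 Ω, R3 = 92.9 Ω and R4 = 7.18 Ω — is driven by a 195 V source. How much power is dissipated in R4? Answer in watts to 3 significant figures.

Since the resistors are in series they all carry the loop current I = V/R_total; the power in any one is I²R.
R_total = 27.0 + 39.3 + 92.9 + 7.18 = 166.4 Ω
I = V / R_total = 195 / 166.4 = 1.172 A
P_R4 = I² × R4 = (1.172)² × 7.18 = 9.863 W

9.86 W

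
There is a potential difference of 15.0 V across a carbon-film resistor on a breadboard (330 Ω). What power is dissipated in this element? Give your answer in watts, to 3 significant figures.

0.682 W

Voltage and resistance are given, so P = V²/R is the one-step route.
P = (15.0 V)² / 330 Ω = 0.6818 W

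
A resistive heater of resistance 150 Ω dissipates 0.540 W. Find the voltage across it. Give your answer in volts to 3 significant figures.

From P = V I = I²R = V²/R, with the two given quantities we get V = √(P R).
V = √(0.540 × 150) = 9.000 V

9.00 V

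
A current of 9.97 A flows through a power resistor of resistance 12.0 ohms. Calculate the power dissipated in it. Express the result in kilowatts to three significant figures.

Current and resistance are given, so P = I²R is the direct form.
P = (9.970 A)² × 12.0 Ω = 1193 W

1.19 kW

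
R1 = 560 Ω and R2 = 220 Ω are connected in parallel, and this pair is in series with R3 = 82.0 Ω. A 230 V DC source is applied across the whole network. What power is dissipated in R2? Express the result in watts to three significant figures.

104 W

Reduce the parallel combination to a single R_p; the circuit then becomes R_p in series with the remaining resistor.
R_p = (560×220)/(560+220) = 157.9 Ω
R_total = R_p + 82.0 = 157.9 + 82.0 = 239.9 Ω
I = V / R_total = 230 / 239.9 = 0.9585 A
Voltage across the parallel pair: V_p = I × R_p = 0.9585 × 157.9 = 151.4 V
R2 has V_p across it, so P = V_p²/R2.
P_R2 = (151.4)² / 220 = 104.2 W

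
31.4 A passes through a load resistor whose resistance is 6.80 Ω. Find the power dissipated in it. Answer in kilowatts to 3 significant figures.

6.70 kW

With I and R stated, P = I²R applies in one step.
P = (31.40 A)² × 6.80 Ω = 6705 W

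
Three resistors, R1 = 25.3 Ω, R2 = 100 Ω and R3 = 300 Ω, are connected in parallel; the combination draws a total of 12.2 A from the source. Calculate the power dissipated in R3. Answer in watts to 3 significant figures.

We need the common branch voltage; get it from I_total × R_eq, then P = V²/R for the branch.
1/R_eq = 1/25.3 + 1/100 + 1/300 ⇒ R_eq = 18.92 Ω
V = I_total × R_eq = 12.20 × 18.92 = 230.8 V
P_R3 = V² / R3 = (230.8)² / 300 = 177.6 W

178 W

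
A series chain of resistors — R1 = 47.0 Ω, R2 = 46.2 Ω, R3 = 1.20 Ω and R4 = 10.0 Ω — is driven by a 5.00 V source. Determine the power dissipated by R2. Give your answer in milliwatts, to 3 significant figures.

Series elements share the same current, so find I first, then use P = I²R.
R_total = 47.0 + 46.2 + 1.20 + 10.0 = 104.4 Ω
I = V / R_total = 5.00 / 104.4 = 0.04789 A
P_R2 = I² × R2 = (0.04789)² × 46.2 = 0.1060 W

106 mW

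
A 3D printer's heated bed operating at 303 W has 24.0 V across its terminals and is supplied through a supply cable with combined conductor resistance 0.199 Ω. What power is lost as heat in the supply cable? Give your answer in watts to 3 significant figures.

Line loss is just I²R for the cable — we know both I and R_line directly.
I = P / V = 303 / 24.0 = 12.62 A through the supply cable.
P_line = I² R_line = (12.62)² × 0.199 = 31.72 W

31.7 W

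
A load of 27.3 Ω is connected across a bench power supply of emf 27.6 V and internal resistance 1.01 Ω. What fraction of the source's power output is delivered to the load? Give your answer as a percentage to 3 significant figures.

96.4 %

Efficiency is P_load / P_total. With a series r and R sharing the same I, P = I²R for each, so η = R/(R+r).
η = R / (R + r) = 27.3 / (27.3 + 1.01) = 0.9643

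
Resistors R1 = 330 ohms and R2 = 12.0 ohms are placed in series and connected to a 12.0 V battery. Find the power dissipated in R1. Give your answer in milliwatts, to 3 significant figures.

In a series string the same current flows through every resistor — find that current, then P = I²R for the one we want.
R_total = 330 + 12.0 = 342.0 Ω
I = V / R_total = 12.0 / 342.0 = 0.03509 A
P_R1 = I² × R1 = (0.03509)² × 330 = 0.4063 W

406 mW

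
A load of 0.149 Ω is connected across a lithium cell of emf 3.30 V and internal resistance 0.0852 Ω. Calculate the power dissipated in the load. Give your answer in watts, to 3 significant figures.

Load and internal resistance form a series loop — compute the loop current, then the load power via I²R.
I = ε / (r + R) = 3.30 / (0.0852 + 0.149) = 14.09 A
P_load = I² R = (14.09)² × 0.149 = 29.58 W

29.6 W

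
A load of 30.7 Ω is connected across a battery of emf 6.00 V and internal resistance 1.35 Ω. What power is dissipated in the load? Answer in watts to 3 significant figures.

With r and R in series, I = ε/(r+R); the load dissipates I²R.
I = ε / (r + R) = 6.00 / (1.35 + 30.7) = 0.1872 A
P_load = I² R = (0.1872)² × 30.7 = 1.076 W

1.08 W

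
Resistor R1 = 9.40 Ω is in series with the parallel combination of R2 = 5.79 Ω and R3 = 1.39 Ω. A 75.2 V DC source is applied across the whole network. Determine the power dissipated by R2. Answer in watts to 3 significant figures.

11.1 W

Reduce the parallel pair to R_p first; the network is then a simple series string.
R_p = (5.79×1.39)/(5.79+1.39) = 1.121 Ω
R_total = 9.40 + 1.121 = 10.52 Ω
I = V / R_total = 75.2 / 10.52 = 7.148 A
Voltage across the parallel pair: V_p = I × R_p = 7.148 × 1.121 = 8.012 V
With V_p across R2, its power is V_p²/R2.
P_R2 = (8.012)² / 5.79 = 11.09 W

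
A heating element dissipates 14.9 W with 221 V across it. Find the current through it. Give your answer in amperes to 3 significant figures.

0.0674 A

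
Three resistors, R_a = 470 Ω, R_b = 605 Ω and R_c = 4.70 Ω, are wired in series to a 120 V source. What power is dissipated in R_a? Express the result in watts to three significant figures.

5.81 W

In a series string the same current flows through every resistor — find that current, then P = I²R for the one we want.
R_total = 470 + 605 + 4.70 = 1080 Ω
I = V / R_total = 120 / 1080 = 0.1111 A
P_R_a = I² × R_a = (0.1111)² × 470 = 5.806 W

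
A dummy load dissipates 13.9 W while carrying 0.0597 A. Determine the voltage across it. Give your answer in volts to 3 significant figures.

Inverting the appropriate power form: V = P / I.
V = 13.9 / 0.05970 = 232.8 V

233 V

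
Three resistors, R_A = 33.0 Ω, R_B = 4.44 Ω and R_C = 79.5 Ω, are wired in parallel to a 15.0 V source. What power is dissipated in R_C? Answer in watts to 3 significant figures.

R_C sits directly across the source, so P = V²/R with V = 15.0 V.
P_R_C = V² / R_C = (15.0)² / 79.5 Ω = 2.830 W

2.83 W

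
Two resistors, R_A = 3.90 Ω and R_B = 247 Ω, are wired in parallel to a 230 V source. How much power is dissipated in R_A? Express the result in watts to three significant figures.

13600 W

Parallel branches share the same voltage; P = V²/R gives the branch power in one step.
P_R_A = V² / R_A = (230)² / 3.90 Ω = 13560 W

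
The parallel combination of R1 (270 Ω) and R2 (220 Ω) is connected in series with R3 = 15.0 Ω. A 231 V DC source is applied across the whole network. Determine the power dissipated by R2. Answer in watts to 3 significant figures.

192 W

Reduce the parallel combination to a single R_p; the circuit then becomes R_p in series with the remaining resistor.
R_p = (270×220)/(270+220) = 121.2 Ω
R_total = R_p + 15.0 = 121.2 + 15.0 = 136.2 Ω
I = V / R_total = 231 / 136.2 = 1.696 A
Voltage across the parallel pair: V_p = I × R_p = 1.696 × 121.2 = 205.6 V
R2 has V_p across it, so P = V_p²/R2.
P_R2 = (205.6)² / 220 = 192.1 W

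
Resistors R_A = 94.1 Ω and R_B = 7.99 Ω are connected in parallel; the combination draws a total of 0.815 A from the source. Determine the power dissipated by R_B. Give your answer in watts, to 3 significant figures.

Only the total current is stated, so first find the parallel equivalent to get the voltage across the combination.
1/R_eq = 1/94.1 + 1/7.99 ⇒ R_eq = 7.365 Ω
V = I_total × R_eq = 0.8150 × 7.365 = 6.002 V
P_R_B = V² / R_B = (6.002)² / 7.99 = 4.509 W

4.51 W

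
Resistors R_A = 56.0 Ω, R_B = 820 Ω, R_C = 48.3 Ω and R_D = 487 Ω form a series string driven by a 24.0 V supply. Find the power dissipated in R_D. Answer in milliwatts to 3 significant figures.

141 mW

Series elements share the same current, so find I first, then use P = I²R.
R_total = 56.0 + 820 + 48.3 + 487 = 1411 Ω
I = V / R_total = 24.0 / 1411 = 0.01701 A
P_R_D = I² × R_D = (0.01701)² × 487 = 0.1408 W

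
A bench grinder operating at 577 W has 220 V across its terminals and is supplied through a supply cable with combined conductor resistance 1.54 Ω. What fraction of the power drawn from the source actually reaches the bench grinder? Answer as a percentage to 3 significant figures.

I = P / V = 577 / 220 = 2.623 A through the supply cable.
P_line = I² R_line = (2.623)² × 1.54 = 10.59 W
P_source = P_load + P_line = 577.0 + 10.59 = 587.6 W
η = P_load / P_source = 577.0 / 587.6 = 0.9820

98.2 %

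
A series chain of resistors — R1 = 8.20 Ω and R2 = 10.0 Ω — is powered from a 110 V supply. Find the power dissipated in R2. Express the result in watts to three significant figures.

365 W

The current is common to all series resistors; compute it, then apply P = I²R for the target.
R_total = 8.20 + 10.0 = 18.20 Ω
I = V / R_total = 110 / 18.20 = 6.044 A
P_R2 = I² × R2 = (6.044)² × 10.0 = 365.3 W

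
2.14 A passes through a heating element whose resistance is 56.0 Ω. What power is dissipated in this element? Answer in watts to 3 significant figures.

256 W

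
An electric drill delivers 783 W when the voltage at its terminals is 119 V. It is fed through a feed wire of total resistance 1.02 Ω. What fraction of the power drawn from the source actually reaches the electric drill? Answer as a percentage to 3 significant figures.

I = P / V = 783 / 119 = 6.580 A through the feed wire.
P_line = I² R_line = (6.580)² × 1.02 = 44.16 W
P_source = P_load + P_line = 783.0 + 44.16 = 827.2 W
η = P_load / P_source = 783.0 / 827.2 = 0.9466

94.7 %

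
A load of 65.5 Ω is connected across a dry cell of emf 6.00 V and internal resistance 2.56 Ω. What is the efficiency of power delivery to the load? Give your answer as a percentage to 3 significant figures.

The source delivers εI, of which I²R reaches the load and I²r is lost; since I is common, η = R/(R+r).
η = R / (R + r) = 65.5 / (65.5 + 2.56) = 0.9624

96.2 %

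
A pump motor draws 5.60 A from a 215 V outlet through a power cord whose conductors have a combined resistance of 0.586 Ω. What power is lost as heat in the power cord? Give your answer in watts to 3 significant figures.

18.4 W

The power cord and load are in series, so the same current flows in both; the loss is I²R_line.
The power cord carries the full 5.60 A.
P_line = I² R_line = (5.600)² × 0.586 = 18.38 W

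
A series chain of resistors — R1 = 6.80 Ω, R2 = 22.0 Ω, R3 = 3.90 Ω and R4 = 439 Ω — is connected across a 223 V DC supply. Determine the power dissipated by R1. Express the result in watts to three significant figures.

1.52 W

Series elements share the same current, so find I first, then use P = I²R.
R_total = 6.80 + 22.0 + 3.90 + 439 = 471.7 Ω
I = V / R_total = 223 / 471.7 = 0.4728 A
P_R1 = I² × R1 = (0.4728)² × 6.80 = 1.520 W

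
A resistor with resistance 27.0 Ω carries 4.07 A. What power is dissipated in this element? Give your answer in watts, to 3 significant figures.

The current through and the resistance of the element are both given; use P = I²R.
P = (4.070 A)² × 27.0 Ω = 447.3 W

447 W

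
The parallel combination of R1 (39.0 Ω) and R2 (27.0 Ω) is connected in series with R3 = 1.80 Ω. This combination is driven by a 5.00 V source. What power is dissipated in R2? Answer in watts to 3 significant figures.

0.748 W

Collapse the R1‖R2 pair into one equivalent R_p; then R_p and R3 form a series string.
R_p = (39.0×27.0)/(39.0+27.0) = 15.95 Ω
R_total = R_p + 1.80 = 15.95 + 1.80 = 17.75 Ω
I = V / R_total = 5.00 / 17.75 = 0.2816 A
Voltage across the parallel pair: V_p = I × R_p = 0.2816 × 15.95 = 4.493 V
R2 has V_p across it, so P = V_p²/R2.
P_R2 = (4.493)² / 27.0 = 0.7477 W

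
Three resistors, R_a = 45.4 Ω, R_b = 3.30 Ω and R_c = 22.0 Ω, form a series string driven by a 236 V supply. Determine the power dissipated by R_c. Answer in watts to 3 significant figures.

245 W

Series elements share the same current, so find I first, then use P = I²R.
R_total = 45.4 + 3.30 + 22.0 = 70.70 Ω
I = V / R_total = 236 / 70.70 = 3.338 A
P_R_c = I² × R_c = (3.338)² × 22.0 = 245.1 W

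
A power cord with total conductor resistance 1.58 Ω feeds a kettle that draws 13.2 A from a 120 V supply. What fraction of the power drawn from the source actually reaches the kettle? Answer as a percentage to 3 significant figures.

82.6 %

The power cord carries the full 13.2 A.
P_line = I² R_line = (13.20)² × 1.58 = 275.3 W
P_source = V I = 120 × 13.20 = 1584 W; P_load = 1309 W
η = P_load / P_source = 1309 / 1584 = 0.8262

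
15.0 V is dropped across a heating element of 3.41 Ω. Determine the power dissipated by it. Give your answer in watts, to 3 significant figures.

66.0 W

V and R are stated; P = V²/R avoids computing the current.
P = (15.0 V)² / 3.41 Ω = 65.98 W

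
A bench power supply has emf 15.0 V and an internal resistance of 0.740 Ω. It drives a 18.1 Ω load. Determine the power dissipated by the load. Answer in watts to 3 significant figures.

Load and internal resistance form a series loop — compute the loop current, then the load power via I²R.
I = ε / (r + R) = 15.0 / (0.740 + 18.1) = 0.7962 A
P_load = I² R = (0.7962)² × 18.1 = 11.47 W

11.5 W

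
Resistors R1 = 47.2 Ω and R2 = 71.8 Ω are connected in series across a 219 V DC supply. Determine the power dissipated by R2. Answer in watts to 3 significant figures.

Every series element carries the same I. Get I from the total resistance, then P = I² × R2.
R_total = 47.2 + 71.8 = 119.0 Ω
I = V / R_total = 219 / 119.0 = 1.840 A
P_R2 = I² × R2 = (1.840)² × 71.8 = 243.2 W

243 W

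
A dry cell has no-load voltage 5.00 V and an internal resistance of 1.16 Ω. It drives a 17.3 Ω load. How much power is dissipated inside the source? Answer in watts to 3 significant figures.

0.0851 W

r is in series with the load, so it carries the full circuit current — the loss in it is I²r.
I = ε / (r + R) = 5.00 / (1.16 + 17.3) = 0.2709 A
P_int = I² r = (0.2709)² × 1.16 = 0.08510 W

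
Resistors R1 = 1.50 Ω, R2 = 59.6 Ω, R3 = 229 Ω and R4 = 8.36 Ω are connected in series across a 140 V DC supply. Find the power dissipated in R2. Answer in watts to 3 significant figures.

13.1 W

Every series element carries the same I. Get I from the total resistance, then P = I² × R2.
R_total = 1.50 + 59.6 + 229 + 8.36 = 298.5 Ω
I = V / R_total = 140 / 298.5 = 0.4691 A
P_R2 = I² × R2 = (0.4691)² × 59.6 = 13.11 W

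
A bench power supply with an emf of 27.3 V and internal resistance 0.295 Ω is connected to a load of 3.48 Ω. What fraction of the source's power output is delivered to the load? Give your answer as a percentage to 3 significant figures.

92.2 %

The source delivers εI, of which I²R reaches the load and I²r is lost; since I is common, η = R/(R+r).
η = R / (R + r) = 3.48 / (3.48 + 0.295) = 0.9219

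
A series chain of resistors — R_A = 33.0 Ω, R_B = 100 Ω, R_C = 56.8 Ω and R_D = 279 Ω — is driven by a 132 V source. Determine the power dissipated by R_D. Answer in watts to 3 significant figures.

22.1 W

In a series string the same current flows through every resistor — find that current, then P = I²R for the one we want.
R_total = 33.0 + 100 + 56.8 + 279 = 468.8 Ω
I = V / R_total = 132 / 468.8 = 0.2816 A
P_R_D = I² × R_D = (0.2816)² × 279 = 22.12 W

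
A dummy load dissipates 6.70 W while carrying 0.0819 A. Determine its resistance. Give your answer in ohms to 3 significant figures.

999 Ω

The two known quantities fix the third via R = P / I².
R = 6.70 / (0.08190)² = 998.9 Ω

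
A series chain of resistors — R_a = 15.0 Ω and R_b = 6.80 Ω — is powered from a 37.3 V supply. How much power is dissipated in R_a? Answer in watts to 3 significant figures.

43.9 W

In a series string the same current flows through every resistor — find that current, then P = I²R for the one we want.
R_total = 15.0 + 6.80 = 21.80 Ω
I = V / R_total = 37.3 / 21.80 = 1.711 A
P_R_a = I² × R_a = (1.711)² × 15.0 = 43.91 W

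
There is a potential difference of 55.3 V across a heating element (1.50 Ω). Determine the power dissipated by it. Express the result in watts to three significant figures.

2040 W

We know the drop across the element and its resistance — P = V²/R, one step.
P = (55.3 V)² / 1.50 Ω = 2039 W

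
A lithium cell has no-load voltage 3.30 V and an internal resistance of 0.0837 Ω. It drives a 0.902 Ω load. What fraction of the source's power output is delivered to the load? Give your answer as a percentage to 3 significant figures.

The source delivers εI, of which I²R reaches the load and I²r is lost; since I is common, η = R/(R+r).
η = R / (R + r) = 0.902 / (0.902 + 0.0837) = 0.9151

91.5 %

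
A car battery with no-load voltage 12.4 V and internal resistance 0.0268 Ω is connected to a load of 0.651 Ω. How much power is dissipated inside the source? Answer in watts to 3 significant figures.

8.97 W

r is in series with the load, so it carries the full circuit current — the loss in it is I²r.
I = ε / (r + R) = 12.4 / (0.0268 + 0.651) = 18.29 A
P_int = I² r = (18.29)² × 0.0268 = 8.970 W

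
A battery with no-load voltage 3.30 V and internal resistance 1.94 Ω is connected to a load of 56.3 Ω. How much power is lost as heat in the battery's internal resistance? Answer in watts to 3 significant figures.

The internal resistance carries the same current as the load; P_int = I²r.
I = ε / (r + R) = 3.30 / (1.94 + 56.3) = 0.05666 A
P_int = I² r = (0.05666)² × 1.94 = 0.006229 W

0.00623 W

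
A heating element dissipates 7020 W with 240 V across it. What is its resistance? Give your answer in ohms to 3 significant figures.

8.21 Ω

Inverting the appropriate power form: R = V² / P.
R = (240)² / 7020 = 8.205 Ω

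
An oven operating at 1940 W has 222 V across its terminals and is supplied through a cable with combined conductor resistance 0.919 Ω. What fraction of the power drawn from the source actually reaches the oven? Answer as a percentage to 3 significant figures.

I = P / V = 1940 / 222 = 8.739 A through the cable.
P_line = I² R_line = (8.739)² × 0.919 = 70.18 W
P_source = P_load + P_line = 1940 + 70.18 = 2010 W
η = P_load / P_source = 1940 / 2010 = 0.9651

96.5 %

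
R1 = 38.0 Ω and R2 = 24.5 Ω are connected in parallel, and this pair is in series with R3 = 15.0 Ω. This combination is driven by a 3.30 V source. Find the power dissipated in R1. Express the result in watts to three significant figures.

0.0711 W

First find R_p for the parallel pair, then treat R_p + R3 as a series loop.
R_p = (38.0×24.5)/(38.0+24.5) = 14.90 Ω
R_total = R_p + 15.0 = 14.90 + 15.0 = 29.90 Ω
I = V / R_total = 3.30 / 29.90 = 0.1104 A
Voltage across the parallel pair: V_p = I × R_p = 0.1104 × 14.90 = 1.644 V
Use P = V²/R for R1 with V = V_p.
P_R1 = (1.644)² / 38.0 = 0.07115 W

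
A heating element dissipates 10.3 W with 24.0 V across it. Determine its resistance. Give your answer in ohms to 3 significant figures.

55.9 Ω

Inverting the appropriate power form: R = V² / P.
R = (24.0)² / 10.3 = 55.92 Ω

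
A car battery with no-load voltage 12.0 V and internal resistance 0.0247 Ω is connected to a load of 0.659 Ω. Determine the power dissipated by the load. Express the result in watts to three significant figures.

203 W

The internal resistance and the load are in series, so the same I flows through both; get I from ε/(r+R), then I²R for the load.
I = ε / (r + R) = 12.0 / (0.0247 + 0.659) = 17.55 A
P_load = I² R = (17.55)² × 0.659 = 203.0 W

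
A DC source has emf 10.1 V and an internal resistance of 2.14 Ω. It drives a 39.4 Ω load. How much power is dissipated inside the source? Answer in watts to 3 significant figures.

0.127 W

The internal resistance carries the same current as the load; P_int = I²r.
I = ε / (r + R) = 10.1 / (2.14 + 39.4) = 0.2431 A
P_int = I² r = (0.2431)² × 2.14 = 0.1265 W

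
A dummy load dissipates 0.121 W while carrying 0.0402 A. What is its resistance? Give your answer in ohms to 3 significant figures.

74.9 Ω

Inverting the appropriate power form: R = P / I².
R = 0.121 / (0.04020)² = 74.87 Ω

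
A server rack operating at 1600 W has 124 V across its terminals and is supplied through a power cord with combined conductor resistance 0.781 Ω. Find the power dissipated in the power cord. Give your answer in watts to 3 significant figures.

130 W

The power cord is a series resistance carrying the load current; its dissipation is I²R_line.
I = P / V = 1600 / 124 = 12.90 A through the power cord.
P_line = I² R_line = (12.90)² × 0.781 = 130.0 W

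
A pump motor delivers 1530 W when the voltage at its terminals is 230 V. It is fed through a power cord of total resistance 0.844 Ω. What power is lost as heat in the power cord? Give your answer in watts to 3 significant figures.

Line loss is just I²R for the cable — we know both I and R_line directly.
I = P / V = 1530 / 230 = 6.652 A through the power cord.
P_line = I² R_line = (6.652)² × 0.844 = 37.35 W

37.3 W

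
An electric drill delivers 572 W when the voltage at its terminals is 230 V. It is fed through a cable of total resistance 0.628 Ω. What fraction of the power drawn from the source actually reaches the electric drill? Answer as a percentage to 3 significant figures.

99.3 %

I = P / V = 572 / 230 = 2.487 A through the cable.
P_line = I² R_line = (2.487)² × 0.628 = 3.884 W
P_source = P_load + P_line = 572.0 + 3.884 = 575.9 W
η = P_load / P_source = 572.0 / 575.9 = 0.9933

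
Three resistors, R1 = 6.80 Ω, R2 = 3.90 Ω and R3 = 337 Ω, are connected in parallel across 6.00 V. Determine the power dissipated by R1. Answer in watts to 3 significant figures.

Each parallel branch sees the full supply voltage, so P = V²/R applies directly to the target branch.
P_R1 = V² / R1 = (6.00)² / 6.80 Ω = 5.294 W

5.29 W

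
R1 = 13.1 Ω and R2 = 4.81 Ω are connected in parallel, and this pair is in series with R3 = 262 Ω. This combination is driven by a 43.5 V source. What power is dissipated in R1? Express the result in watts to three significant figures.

0.0254 W

Combine R1 and R2 into their parallel equivalent first, reducing the network to two series resistors.
R_p = (13.1×4.81)/(13.1+4.81) = 3.518 Ω
R_total = R_p + 262 = 3.518 + 262 = 265.5 Ω
I = V / R_total = 43.5 / 265.5 = 0.1638 A
Voltage across the parallel pair: V_p = I × R_p = 0.1638 × 3.518 = 0.5764 V
Use P = V²/R for R1 with V = V_p.
P_R1 = (0.5764)² / 13.1 = 0.02536 W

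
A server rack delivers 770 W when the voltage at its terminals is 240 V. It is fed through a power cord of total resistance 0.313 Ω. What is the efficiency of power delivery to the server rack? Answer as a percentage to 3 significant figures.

99.6 %

I = P / V = 770 / 240 = 3.208 A through the power cord.
P_line = I² R_line = (3.208)² × 0.313 = 3.222 W
P_source = P_load + P_line = 770.0 + 3.222 = 773.2 W
η = P_load / P_source = 770.0 / 773.2 = 0.9958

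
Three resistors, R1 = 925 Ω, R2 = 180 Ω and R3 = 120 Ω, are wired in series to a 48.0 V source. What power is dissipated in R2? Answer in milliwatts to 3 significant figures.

276 mW

Since the resistors are in series they all carry the loop current I = V/R_total; the power in any one is I²R.
R_total = 925 + 180 + 120 = 1225 Ω
I = V / R_total = 48.0 / 1225 = 0.03918 A
P_R2 = I² × R2 = (0.03918)² × 180 = 0.2764 W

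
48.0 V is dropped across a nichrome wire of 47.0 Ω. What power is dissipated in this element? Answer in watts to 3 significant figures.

49.0 W

We know the drop across the element and its resistance — P = V²/R, one step.
P = (48.0 V)² / 47.0 Ω = 49.02 W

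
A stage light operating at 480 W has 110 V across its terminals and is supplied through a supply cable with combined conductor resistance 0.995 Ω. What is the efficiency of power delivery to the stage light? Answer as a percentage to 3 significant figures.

I = P / V = 480 / 110 = 4.364 A through the supply cable.
P_line = I² R_line = (4.364)² × 0.995 = 18.95 W
P_source = P_load + P_line = 480.0 + 18.95 = 498.9 W
η = P_load / P_source = 480.0 / 498.9 = 0.9620

96.2 %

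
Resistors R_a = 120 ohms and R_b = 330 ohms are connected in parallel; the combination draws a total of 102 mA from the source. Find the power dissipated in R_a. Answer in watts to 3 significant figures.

0.671 W

We need the common branch voltage; get it from I_total × R_eq, then P = V²/R for the branch.
1/R_eq = 1/120 + 1/330 ⇒ R_eq = 88.00 Ω
V = I_total × R_eq = 0.1020 × 88.00 = 8.976 V
P_R_a = V² / R_a = (8.976)² / 120 = 0.6714 W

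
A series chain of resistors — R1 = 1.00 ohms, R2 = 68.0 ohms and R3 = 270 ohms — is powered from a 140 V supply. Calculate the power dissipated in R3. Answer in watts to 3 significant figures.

46.0 W

The current is common to all series resistors; compute it, then apply P = I²R for the target.
R_total = 1.00 + 68.0 + 270 = 339.0 Ω
I = V / R_total = 140 / 339.0 = 0.4130 A
P_R3 = I² × R3 = (0.4130)² × 270 = 46.05 W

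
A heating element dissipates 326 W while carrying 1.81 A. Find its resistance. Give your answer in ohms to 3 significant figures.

Rearranging the power relation for the two known quantities gives R = P / I².
R = 326 / (1.810)² = 99.51 Ω

99.5 Ω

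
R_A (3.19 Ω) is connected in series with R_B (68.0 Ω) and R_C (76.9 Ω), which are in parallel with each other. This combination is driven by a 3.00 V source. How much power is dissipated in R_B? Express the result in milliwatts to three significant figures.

Replace R_B and R_C with their parallel equivalent so the circuit becomes R_A in series with R_p.
R_p = (68.0×76.9)/(68.0+76.9) = 36.09 Ω
R_total = 3.19 + 36.09 = 39.28 Ω
I = V / R_total = 3.00 / 39.28 = 0.07638 A
Voltage across the parallel pair: V_p = I × R_p = 0.07638 × 36.09 = 2.756 V
R_B is across V_p, so use P = V²/R for that branch.
P_R_B = (2.756)² / 68.0 = 0.1117 W

112 mW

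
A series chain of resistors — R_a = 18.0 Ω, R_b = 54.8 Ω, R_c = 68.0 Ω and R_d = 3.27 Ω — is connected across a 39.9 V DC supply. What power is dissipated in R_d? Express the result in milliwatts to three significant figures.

The current is common to all series resistors; compute it, then apply P = I²R for the target.
R_total = 18.0 + 54.8 + 68.0 + 3.27 = 144.1 Ω
I = V / R_total = 39.9 / 144.1 = 0.2769 A
P_R_d = I² × R_d = (0.2769)² × 3.27 = 0.2508 W

251 mW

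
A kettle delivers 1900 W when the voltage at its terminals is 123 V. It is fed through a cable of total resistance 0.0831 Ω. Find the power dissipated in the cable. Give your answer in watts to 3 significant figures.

The cable and load are in series, so the same current flows in both; the loss is I²R_line.
I = P / V = 1900 / 123 = 15.45 A through the cable.
P_line = I² R_line = (15.45)² × 0.0831 = 19.83 W

19.8 W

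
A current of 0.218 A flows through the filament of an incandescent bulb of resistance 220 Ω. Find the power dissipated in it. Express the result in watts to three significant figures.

10.5 W

Knowing I and R, the power is just I²R — no need to find V first.
P = (0.2180 A)² × 220 Ω = 10.46 W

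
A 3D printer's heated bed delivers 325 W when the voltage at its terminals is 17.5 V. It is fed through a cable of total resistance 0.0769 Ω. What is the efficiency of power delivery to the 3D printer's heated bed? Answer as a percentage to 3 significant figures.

92.5 %

I = P / V = 325 / 17.5 = 18.57 A through the cable.
P_line = I² R_line = (18.57)² × 0.0769 = 26.52 W
P_source = P_load + P_line = 325.0 + 26.52 = 351.5 W
η = P_load / P_source = 325.0 / 351.5 = 0.9245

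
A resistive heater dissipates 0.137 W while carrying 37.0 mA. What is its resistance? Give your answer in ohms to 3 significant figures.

The two known quantities fix the third via R = P / I².
R = 0.137 / (0.03700)² = 100.1 Ω

100 Ω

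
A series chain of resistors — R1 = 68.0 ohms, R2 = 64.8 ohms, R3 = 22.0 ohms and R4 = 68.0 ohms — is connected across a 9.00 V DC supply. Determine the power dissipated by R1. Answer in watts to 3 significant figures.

Every series element carries the same I. Get I from the total resistance, then P = I² × R1.
R_total = 68.0 + 64.8 + 22.0 + 68.0 = 222.8 Ω
I = V / R_total = 9.00 / 222.8 = 0.04039 A
P_R1 = I² × R1 = (0.04039)² × 68.0 = 0.1110 W

0.111 W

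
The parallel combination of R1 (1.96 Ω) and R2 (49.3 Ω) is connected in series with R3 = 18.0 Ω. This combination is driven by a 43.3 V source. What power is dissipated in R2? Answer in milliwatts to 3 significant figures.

342 mW

Reduce the parallel combination to a single R_p; the circuit then becomes R_p in series with the remaining resistor.
R_p = (1.96×49.3)/(1.96+49.3) = 1.885 Ω
R_total = R_p + 18.0 = 1.885 + 18.0 = 19.89 Ω
I = V / R_total = 43.3 / 19.89 = 2.178 A
Voltage across the parallel pair: V_p = I × R_p = 2.178 × 1.885 = 4.105 V
R2 sits across V_p; its power is V_p²/R.
P_R2 = (4.105)² / 49.3 = 0.3418 W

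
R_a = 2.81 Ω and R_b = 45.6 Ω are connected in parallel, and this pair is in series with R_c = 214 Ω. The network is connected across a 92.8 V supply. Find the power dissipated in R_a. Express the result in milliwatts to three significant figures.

457 mW

First find R_p for the parallel pair, then treat R_p + R_c as a series loop.
R_p = (2.81×45.6)/(2.81+45.6) = 2.647 Ω
R_total = R_p + 214 = 2.647 + 214 = 216.6 Ω
I = V / R_total = 92.8 / 216.6 = 0.4283 A
Voltage across the parallel pair: V_p = I × R_p = 0.4283 × 2.647 = 1.134 V
R_a sits across V_p; its power is V_p²/R.
P_R_a = (1.134)² / 2.81 = 0.4575 W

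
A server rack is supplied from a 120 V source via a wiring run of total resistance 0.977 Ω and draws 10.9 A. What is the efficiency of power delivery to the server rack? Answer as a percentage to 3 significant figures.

The wiring run carries the full 10.9 A.
P_line = I² R_line = (10.90)² × 0.977 = 116.1 W
P_source = V I = 120 × 10.90 = 1308 W; P_load = 1192 W
η = P_load / P_source = 1192 / 1308 = 0.9113

91.1 %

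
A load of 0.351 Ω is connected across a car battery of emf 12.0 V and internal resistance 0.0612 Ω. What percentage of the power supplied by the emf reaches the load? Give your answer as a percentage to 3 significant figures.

Efficiency is P_load / P_total. With a series r and R sharing the same I, P = I²R for each, so η = R/(R+r).
η = R / (R + r) = 0.351 / (0.351 + 0.0612) = 0.8515

85.2 %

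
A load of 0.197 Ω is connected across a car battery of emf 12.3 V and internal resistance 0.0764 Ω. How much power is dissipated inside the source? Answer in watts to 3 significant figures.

The internal resistance carries the same current as the load; P_int = I²r.
I = ε / (r + R) = 12.3 / (0.0764 + 0.197) = 44.99 A
P_int = I² r = (44.99)² × 0.0764 = 154.6 W

155 W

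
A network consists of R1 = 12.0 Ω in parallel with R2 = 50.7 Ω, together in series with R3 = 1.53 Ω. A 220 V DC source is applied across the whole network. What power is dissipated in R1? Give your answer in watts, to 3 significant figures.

3010 W

First find R_p for the parallel pair, then treat R_p + R3 as a series loop.
R_p = (12.0×50.7)/(12.0+50.7) = 9.703 Ω
R_total = R_p + 1.53 = 9.703 + 1.53 = 11.23 Ω
I = V / R_total = 220 / 11.23 = 19.58 A
Voltage across the parallel pair: V_p = I × R_p = 19.58 × 9.703 = 190.0 V
Use P = V²/R for R1 with V = V_p.
P_R1 = (190.0)² / 12.0 = 3009 W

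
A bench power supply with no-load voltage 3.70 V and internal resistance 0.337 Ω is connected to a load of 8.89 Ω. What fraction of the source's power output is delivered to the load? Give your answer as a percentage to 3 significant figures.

96.3 %

Efficiency is P_load / P_total. With a series r and R sharing the same I, P = I²R for each, so η = R/(R+r).
η = R / (R + r) = 8.89 / (8.89 + 0.337) = 0.9635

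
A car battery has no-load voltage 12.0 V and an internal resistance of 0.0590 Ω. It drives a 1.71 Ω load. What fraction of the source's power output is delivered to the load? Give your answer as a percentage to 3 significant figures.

η = P_load/(P_load+P_int) = I²R/(I²R+I²r) = R/(R+r) — the I² cancels for series elements.
η = R / (R + r) = 1.71 / (1.71 + 0.0590) = 0.9666

96.7 %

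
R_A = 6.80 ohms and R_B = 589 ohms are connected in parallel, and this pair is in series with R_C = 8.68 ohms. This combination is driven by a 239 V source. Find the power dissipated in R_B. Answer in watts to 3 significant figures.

Combine R_A and R_B into their parallel equivalent first, reducing the network to two series resistors.
R_p = (6.80×589)/(6.80+589) = 6.722 Ω
R_total = R_p + 8.68 = 6.722 + 8.68 = 15.40 Ω
I = V / R_total = 239 / 15.40 = 15.52 A
Voltage across the parallel pair: V_p = I × R_p = 15.52 × 6.722 = 104.3 V
Use P = V²/R for R_B with V = V_p.
P_R_B = (104.3)² / 589 = 18.47 W

18.5 W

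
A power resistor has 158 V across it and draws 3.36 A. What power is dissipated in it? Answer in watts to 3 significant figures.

Since both terminal voltage and current are stated, P = V I gives the power in one step.
P = 158 V × 3.360 A = 530.9 W

531 W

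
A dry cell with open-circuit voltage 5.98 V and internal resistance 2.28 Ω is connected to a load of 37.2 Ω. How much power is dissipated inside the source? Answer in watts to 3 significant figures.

Internal loss is I²r, with I set by the total series resistance r+R.
I = ε / (r + R) = 5.98 / (2.28 + 37.2) = 0.1515 A
P_int = I² r = (0.1515)² × 2.28 = 0.05231 W

0.0523 W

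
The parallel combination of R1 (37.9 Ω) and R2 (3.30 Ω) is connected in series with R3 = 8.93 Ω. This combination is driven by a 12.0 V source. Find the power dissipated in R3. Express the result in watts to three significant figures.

First find R_p for the parallel pair, then treat R_p + R3 as a series loop.
R_p = (37.9×3.30)/(37.9+3.30) = 3.036 Ω
R_total = R_p + 8.93 = 3.036 + 8.93 = 11.97 Ω
I = V / R_total = 12.0 / 11.97 = 1.003 A
R3 is the series element, so its power is I²R.
P_R3 = (1.003)² × 8.93 = 8.981 W

8.98 W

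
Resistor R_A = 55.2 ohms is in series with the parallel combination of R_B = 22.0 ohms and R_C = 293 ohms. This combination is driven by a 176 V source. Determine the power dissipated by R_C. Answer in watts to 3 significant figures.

Collapse R_B‖R_C to a single equivalent, reducing the network to two series elements.
R_p = (22.0×293)/(22.0+293) = 20.46 Ω
R_total = 55.2 + 20.46 = 75.66 Ω
I = V / R_total = 176 / 75.66 = 2.326 A
Voltage across the parallel pair: V_p = I × R_p = 2.326 × 20.46 = 47.60 V
R_C sees V_p directly, so P = V_p² / R_C.
P_R_C = (47.60)² / 293 = 7.733 W

7.73 W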